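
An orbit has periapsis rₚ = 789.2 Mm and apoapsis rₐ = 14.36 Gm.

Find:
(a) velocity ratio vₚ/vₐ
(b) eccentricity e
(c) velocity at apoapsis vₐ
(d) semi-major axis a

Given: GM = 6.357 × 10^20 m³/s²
rₚ = 789.2 Mm = 7.892 × 10^8 m
rₐ = 14.36 Gm = 1.436 × 10^10 m
GM = 6.357 × 10^20 m³/s²
a = (rₚ + rₐ)/2 = 7.5746 × 10^9 m
e = (rₐ − rₚ)/(rₐ + rₚ) = (1.35708 × 10^10) / (1.51492 × 10^10) = 0.89581
(a) vₚ/vₐ = rₐ/rₚ (angular momentum) = (1.436 × 10^10) / (7.892 × 10^8) = 18.1956 ≈ 18.2
(b) e = 0.89581 ≈ 0.8958
(c) vₐ² = GM (2/rₐ − 1/a) = 6.357 × 10^20 × (1.39276 × 10^-10 − 1.3202 × 10^-10) = 4.61238 × 10^9 m²/s²;  vₐ = 67914.5 m/s ≈ 67.91 km/s
(d) a = 7.5746 × 10^9 m ≈ 7.575 Gm

Final answer:
(a) velocity ratio vₚ/vₐ = 18.2
(b) eccentricity e = 0.8958
(c) velocity at apoapsis vₐ = 67.91 km/s
(d) semi-major axis a = 7.575 Gm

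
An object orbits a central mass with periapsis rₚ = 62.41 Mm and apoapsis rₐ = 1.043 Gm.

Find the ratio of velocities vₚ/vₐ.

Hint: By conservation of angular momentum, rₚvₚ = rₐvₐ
rₚ = 62.41 Mm = 6.241 × 10^7 m
rₐ = 1.043 Gm = 1.043 × 10^9 m
rₚvₚ = rₐvₐ  ⇒  vₚ/vₐ = rₐ/rₚ
vₚ/vₐ = (1.043 × 10^9) / (6.241 × 10^7) = 16.7121

Final answer: vₚ/vₐ = 16.71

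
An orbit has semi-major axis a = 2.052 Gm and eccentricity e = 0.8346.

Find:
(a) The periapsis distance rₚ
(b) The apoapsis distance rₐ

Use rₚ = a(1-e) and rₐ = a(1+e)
a = 2.052 Gm = 2.052 × 10^9 m
e = 0.8346:  1 − e = 0.1654,  1 + e = 1.8346
(a) rₚ = a(1 − e) = 2.052 × 10^9 m × 0.1654 = 3.39401 × 10^8 m ≈ 339.4 Mm
(b) rₐ = a(1 + e) = 2.052 × 10^9 m × 1.8346 = 3.7646 × 10^9 m ≈ 3.765 Gm

Final answer:
(a) rₚ = 339.4 Mm
(b) rₐ = 3.765 Gm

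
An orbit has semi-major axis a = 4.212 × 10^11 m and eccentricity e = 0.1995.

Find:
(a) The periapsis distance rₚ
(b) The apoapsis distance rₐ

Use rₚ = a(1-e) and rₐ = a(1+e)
a = 4.212 × 10^11 m
e = 0.1995:  1 − e = 0.8005,  1 + e = 1.1995
(a) rₚ = a(1 − e) = 4.212 × 10^11 m × 0.8005 = 3.37171 × 10^11 m ≈ 3.372 × 10^11 m
(b) rₐ = a(1 + e) = 4.212 × 10^11 m × 1.1995 = 5.05229 × 10^11 m ≈ 5.052 × 10^11 m

Final answer:
(a) rₚ = 3.372 × 10^11 m
(b) rₐ = 5.052 × 10^11 m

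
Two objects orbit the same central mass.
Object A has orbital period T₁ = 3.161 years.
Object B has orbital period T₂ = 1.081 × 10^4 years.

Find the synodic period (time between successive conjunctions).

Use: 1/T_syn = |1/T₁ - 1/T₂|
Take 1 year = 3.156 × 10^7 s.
T₁ = 3.161 years = 9.97612 × 10^7 s
T₂ = 1.081 × 10^4 years = 3.41164 × 10^11 s
1/T₁ = 1.00239 × 10^-8 s⁻¹
1/T₂ = 2.93115 × 10^-12 s⁻¹
|1/T₁ − 1/T₂| = 1.0021 × 10^-8 s⁻¹
T_syn = 1 / |1/T₁ − 1/T₂| = 9.97903 × 10^7 s ≈ 3.162 years

Final answer: T_syn = 3.162 years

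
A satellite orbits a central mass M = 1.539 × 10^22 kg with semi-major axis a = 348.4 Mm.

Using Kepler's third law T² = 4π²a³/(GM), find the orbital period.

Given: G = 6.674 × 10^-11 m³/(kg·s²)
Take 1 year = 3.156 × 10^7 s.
M = 1.539 × 10^22 kg
GM = G × M = 6.674 × 10^-11 × 1.539 × 10^22 = 1.02713 × 10^12 m³/s²
a = 348.4 Mm = 3.484 × 10^8 m
a³ = 4.22897 × 10^25 m³
T = 2π √(a³/GM) = 2π √((4.22897 × 10^25) / (1.02713 × 10^12)) = 2π × 6.4166 × 10^6 s
T = 4.03167 × 10^7 s ≈ 1.277 years

Final answer: 1.277 years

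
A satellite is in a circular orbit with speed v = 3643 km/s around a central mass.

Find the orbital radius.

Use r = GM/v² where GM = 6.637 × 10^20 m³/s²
v = 3643 km/s = 3.643 × 10^6 m/s
GM = 6.637 × 10^20 m³/s²
v² = 1.32714 × 10^13 m²/s²
r = GM/v² = (6.637 × 10^20) / (1.32714 × 10^13) = 5.00096 × 10^7 m ≈ 50.01 Mm

Final answer: 50.01 Mm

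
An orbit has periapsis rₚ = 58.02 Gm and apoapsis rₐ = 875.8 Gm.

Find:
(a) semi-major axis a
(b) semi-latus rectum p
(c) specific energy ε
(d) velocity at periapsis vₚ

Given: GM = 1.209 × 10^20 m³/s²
rₚ = 58.02 Gm = 5.802 × 10^10 m
rₐ = 875.8 Gm = 8.758 × 10^11 m
GM = 1.209 × 10^20 m³/s²
a = (rₚ + rₐ)/2 = 4.6691 × 10^11 m
e = (rₐ − rₚ)/(rₐ + rₚ) = (8.1778 × 10^11) / (9.3382 × 10^11) = 0.875736
(a) a = 4.6691 × 10^11 m ≈ 466.9 Gm
(b) 1 − e² = 0.233086;  p = a(1 − e²) = 4.6691 × 10^11 × 0.233086 = 1.0883 × 10^11 m ≈ 108.8 Gm
(c) 2a = 9.3382 × 10^11 m;  ε = −GM/(2a) = -1.29468 × 10^8 J/kg ≈ -129.5 MJ/kg
(d) vₚ² = GM (2/rₚ − 1/a) = 1.209 × 10^20 × (3.44709 × 10^-11 − 2.14174 × 10^-12) = 3.90859 × 10^9 m²/s²;  vₚ = 62518.7 m/s ≈ 62.52 km/s

Final answer:
(a) semi-major axis a = 466.9 Gm
(b) semi-latus rectum p = 108.8 Gm
(c) specific energy ε = -129.5 MJ/kg
(d) velocity at periapsis vₚ = 62.52 km/s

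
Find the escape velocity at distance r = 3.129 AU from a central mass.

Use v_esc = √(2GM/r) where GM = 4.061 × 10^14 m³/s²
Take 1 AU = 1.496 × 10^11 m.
r = 3.129 AU = 4.68098 × 10^11 m
GM = 4.061 × 10^14 m³/s²
2GM/r = 2 × (4.061 × 10^14) / (4.68098 × 10^11) = 1735.11 m²/s²
v_esc = √(2GM/r) = 41.6546 m/s ≈ 41.65 m/s

Final answer: 41.65 m/s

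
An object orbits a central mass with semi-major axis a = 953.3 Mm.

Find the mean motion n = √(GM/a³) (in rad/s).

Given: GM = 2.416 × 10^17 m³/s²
a = 953.3 Mm = 9.533 × 10^8 m
GM = 2.416 × 10^17 m³/s²
a³ = 8.66341 × 10^26 m³
GM/a³ = (2.416 × 10^17) / (8.66341 × 10^26) = 2.78874 × 10^-10 s⁻²
n = √(GM/a³) = 1.66995 × 10^-5 rad/s ≈ 1.67 × 10^-5 rad/s

Final answer: n = 1.67 × 10^-5 rad/s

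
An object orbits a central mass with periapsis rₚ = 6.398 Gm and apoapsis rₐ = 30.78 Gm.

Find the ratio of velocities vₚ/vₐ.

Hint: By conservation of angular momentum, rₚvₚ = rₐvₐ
rₚ = 6.398 Gm = 6.398 × 10^9 m
rₐ = 30.78 Gm = 3.078 × 10^10 m
rₚvₚ = rₐvₐ  ⇒  vₚ/vₐ = rₐ/rₚ
vₚ/vₐ = (3.078 × 10^10) / (6.398 × 10^9) = 4.81088

Final answer: vₚ/vₐ = 4.811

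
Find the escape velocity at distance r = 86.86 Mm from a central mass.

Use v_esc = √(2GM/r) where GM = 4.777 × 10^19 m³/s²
r = 86.86 Mm = 8.686 × 10^7 m
GM = 4.777 × 10^19 m³/s²
2GM/r = 2 × (4.777 × 10^19) / (8.686 × 10^7) = 1.09993 × 10^12 m²/s²
v_esc = √(2GM/r) = 1.04878 × 10^6 m/s ≈ 1049 km/s

Final answer: 1049 km/s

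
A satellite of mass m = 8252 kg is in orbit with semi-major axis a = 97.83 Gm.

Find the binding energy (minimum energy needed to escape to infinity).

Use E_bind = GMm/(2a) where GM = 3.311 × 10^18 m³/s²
a = 97.83 Gm = 9.783 × 10^10 m
GM = 3.311 × 10^18 m³/s²
m = 8252 kg
GMm = 3.311 × 10^18 × 8252 = 2.73224 × 10^22 m³·kg/s²
2a = 1.9566 × 10^11 m
E_bind = GMm/(2a) = 1.39642 × 10^11 J ≈ 139.6 GJ

Final answer: 139.6 GJ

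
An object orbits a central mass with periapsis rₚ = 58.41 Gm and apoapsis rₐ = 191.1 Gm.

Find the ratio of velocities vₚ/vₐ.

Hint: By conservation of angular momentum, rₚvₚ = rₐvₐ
rₚ = 58.41 Gm = 5.841 × 10^10 m
rₐ = 191.1 Gm = 1.911 × 10^11 m
rₚvₚ = rₐvₐ  ⇒  vₚ/vₐ = rₐ/rₚ
vₚ/vₐ = (1.911 × 10^11) / (5.841 × 10^10) = 3.2717

Final answer: vₚ/vₐ = 3.272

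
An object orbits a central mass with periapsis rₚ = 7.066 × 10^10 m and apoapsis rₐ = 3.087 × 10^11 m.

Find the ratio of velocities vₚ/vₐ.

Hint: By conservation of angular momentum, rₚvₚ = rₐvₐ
rₚ = 7.066 × 10^10 m
rₐ = 3.087 × 10^11 m
rₚvₚ = rₐvₐ  ⇒  vₚ/vₐ = rₐ/rₚ
vₚ/vₐ = (3.087 × 10^11) / (7.066 × 10^10) = 4.36881

Final answer: vₚ/vₐ = 4.369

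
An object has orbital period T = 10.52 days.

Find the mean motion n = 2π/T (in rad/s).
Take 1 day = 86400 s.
T = 10.52 days = 908928 s
n = 2π / 908928 s = 6.91274 × 10^-6 rad/s ≈ 6.913 × 10^-6 rad/s

Final answer: n = 6.913 × 10^-6 rad/s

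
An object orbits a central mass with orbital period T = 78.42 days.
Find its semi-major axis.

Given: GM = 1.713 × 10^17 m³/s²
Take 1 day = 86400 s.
T = 78.42 days = 6.77549 × 10^6 s
GM = 1.713 × 10^17 m³/s²
Kepler's third law: a³ = GM T² / (4π²)
T² = 4.59072 × 10^13 s²
a³ = (1.713 × 10^17) × (4.59072 × 10^13) / (4π²) = 1.99195 × 10^29 m³
a = (a³)^(1/3) = 5.84018 × 10^9 m ≈ 5.84 Gm

Final answer: 5.84 Gm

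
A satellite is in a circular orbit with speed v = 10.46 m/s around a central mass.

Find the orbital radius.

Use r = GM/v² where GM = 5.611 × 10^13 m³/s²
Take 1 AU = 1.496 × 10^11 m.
v = 10.46 m/s
GM = 5.611 × 10^13 m³/s²
v² = 109.412 m²/s²
r = GM/v² = (5.611 × 10^13) / 109.412 = 5.12834 × 10^11 m ≈ 3.428 AU

Final answer: 3.428 AU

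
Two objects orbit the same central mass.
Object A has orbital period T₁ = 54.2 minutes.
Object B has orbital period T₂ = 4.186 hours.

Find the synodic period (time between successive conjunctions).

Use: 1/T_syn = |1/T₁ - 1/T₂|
T₁ = 54.2 minutes = 3252 s
T₂ = 4.186 hours = 15069.6 s
1/T₁ = 0.000307503 s⁻¹
1/T₂ = 6.63588 × 10^-5 s⁻¹
|1/T₁ − 1/T₂| = 0.000241144 s⁻¹
T_syn = 1 / |1/T₁ − 1/T₂| = 4146.89 s ≈ 1.152 hours

Final answer: T_syn = 1.152 hours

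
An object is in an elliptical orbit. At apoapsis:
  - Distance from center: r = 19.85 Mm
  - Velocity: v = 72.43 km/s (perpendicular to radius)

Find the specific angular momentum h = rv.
r = 19.85 Mm = 1.985 × 10^7 m
v = 72.43 km/s = 72430 m/s
h = rv = 1.985 × 10^7 × 72430 = 1.43774 × 10^12 m²/s ≈ 1.438 × 10^12 m²/s

Final answer: h = 1.438 × 10^12 m²/s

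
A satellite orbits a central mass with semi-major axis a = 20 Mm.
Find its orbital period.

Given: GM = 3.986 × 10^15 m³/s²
a = 20 Mm = 2 × 10^7 m
GM = 3.986 × 10^15 m³/s²
a³ = 8 × 10^21 m³
T = 2π √(a³/GM) = 2π √((8 × 10^21) / (3.986 × 10^15)) = 2π × 1416.69 s
T = 8901.36 s ≈ 2.473 hours

Final answer: 2.473 hours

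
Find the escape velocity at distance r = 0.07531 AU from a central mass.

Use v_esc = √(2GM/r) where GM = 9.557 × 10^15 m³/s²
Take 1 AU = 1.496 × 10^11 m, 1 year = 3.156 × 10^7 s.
r = 0.07531 AU = 1.12664 × 10^10 m
GM = 9.557 × 10^15 m³/s²
2GM/r = 2 × (9.557 × 10^15) / (1.12664 × 10^10) = 1.69655 × 10^6 m²/s²
v_esc = √(2GM/r) = 1302.52 m/s ≈ 0.2748 AU/year

Final answer: 0.2748 AU/year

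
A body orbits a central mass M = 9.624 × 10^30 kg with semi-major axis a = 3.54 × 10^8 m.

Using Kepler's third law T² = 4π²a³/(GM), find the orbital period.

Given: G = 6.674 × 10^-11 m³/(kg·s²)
M = 9.624 × 10^30 kg
GM = G × M = 6.674 × 10^-11 × 9.624 × 10^30 = 6.42306 × 10^20 m³/s²
a = 3.54 × 10^8 m
a³ = 4.43619 × 10^25 m³
T = 2π √(a³/GM) = 2π √((4.43619 × 10^25) / (6.42306 × 10^20)) = 2π × 262.805 s
T = 1651.25 s ≈ 27.52 minutes

Final answer: 27.52 minutes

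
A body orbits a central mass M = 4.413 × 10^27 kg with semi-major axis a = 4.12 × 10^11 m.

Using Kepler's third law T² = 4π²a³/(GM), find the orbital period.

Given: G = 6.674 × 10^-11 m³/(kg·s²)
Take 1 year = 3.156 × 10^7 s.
M = 4.413 × 10^27 kg
GM = G × M = 6.674 × 10^-11 × 4.413 × 10^27 = 2.94524 × 10^17 m³/s²
a = 4.12 × 10^11 m
a³ = 6.99345 × 10^34 m³
T = 2π √(a³/GM) = 2π √((6.99345 × 10^34) / (2.94524 × 10^17)) = 2π × 4.87288 × 10^8 s
T = 3.06172 × 10^9 s ≈ 97.01 years

Final answer: 97.01 years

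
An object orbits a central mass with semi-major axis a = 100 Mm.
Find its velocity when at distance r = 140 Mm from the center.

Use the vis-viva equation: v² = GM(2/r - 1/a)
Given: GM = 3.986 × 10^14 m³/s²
a = 100 Mm = 1 × 10^8 m
r = 140 Mm = 1.4 × 10^8 m
GM = 3.986 × 10^14 m³/s²
2/r − 1/a = 1.42857 × 10^-8 − 1 × 10^-8 = 4.28571 × 10^-9 m⁻¹
v² = GM (2/r − 1/a) = 1.70829 × 10^6 m²/s²
v = 1307.01 m/s ≈ 1.307 km/s

Final answer: 1.307 km/s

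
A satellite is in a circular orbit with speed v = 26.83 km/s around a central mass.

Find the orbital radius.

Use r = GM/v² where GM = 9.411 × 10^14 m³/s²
v = 26.83 km/s = 26830 m/s
GM = 9.411 × 10^14 m³/s²
v² = 7.19849 × 10^8 m²/s²
r = GM/v² = (9.411 × 10^14) / (7.19849 × 10^8) = 1.30736 × 10^6 m ≈ 1.307 × 10^6 m

Final answer: 1.307 × 10^6 m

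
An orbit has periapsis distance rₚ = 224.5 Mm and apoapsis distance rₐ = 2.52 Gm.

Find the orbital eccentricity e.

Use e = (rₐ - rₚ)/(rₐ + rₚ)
rₚ = 224.5 Mm = 2.245 × 10^8 m
rₐ = 2.52 Gm = 2.52 × 10^9 m
rₐ − rₚ = 2.2955 × 10^9 m
rₐ + rₚ = 2.7445 × 10^9 m
e = (rₐ − rₚ)/(rₐ + rₚ) = 0.8364

Final answer: e = 0.8364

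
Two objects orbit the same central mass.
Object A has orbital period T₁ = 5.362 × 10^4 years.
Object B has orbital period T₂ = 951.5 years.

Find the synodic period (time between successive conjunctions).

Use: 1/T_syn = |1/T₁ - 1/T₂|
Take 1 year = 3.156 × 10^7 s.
T₁ = 5.362 × 10^4 years = 1.69225 × 10^12 s
T₂ = 951.5 years = 3.00293 × 10^10 s
1/T₁ = 5.9093 × 10^-13 s⁻¹
1/T₂ = 3.33008 × 10^-11 s⁻¹
|1/T₁ − 1/T₂| = 3.27098 × 10^-11 s⁻¹
T_syn = 1 / |1/T₁ − 1/T₂| = 3.05718 × 10^10 s ≈ 968.7 years

Final answer: T_syn = 968.7 years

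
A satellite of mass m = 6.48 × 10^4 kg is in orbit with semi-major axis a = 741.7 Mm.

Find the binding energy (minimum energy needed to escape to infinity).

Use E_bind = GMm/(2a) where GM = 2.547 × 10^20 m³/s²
a = 741.7 Mm = 7.417 × 10^8 m
GM = 2.547 × 10^20 m³/s²
m = 6.48 × 10^4 kg
GMm = 2.547 × 10^20 × 64800 = 1.65046 × 10^25 m³·kg/s²
2a = 1.4834 × 10^9 m
E_bind = GMm/(2a) = 1.11262 × 10^16 J ≈ 11.13 PJ

Final answer: 11.13 PJ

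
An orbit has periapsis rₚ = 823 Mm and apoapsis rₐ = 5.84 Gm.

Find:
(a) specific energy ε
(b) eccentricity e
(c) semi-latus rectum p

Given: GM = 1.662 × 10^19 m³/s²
rₚ = 823 Mm = 8.23 × 10^8 m
rₐ = 5.84 Gm = 5.84 × 10^9 m
GM = 1.662 × 10^19 m³/s²
a = (rₚ + rₐ)/2 = 3.3315 × 10^9 m
e = (rₐ − rₚ)/(rₐ + rₚ) = (5.017 × 10^9) / (6.663 × 10^9) = 0.752964
(a) 2a = 6.663 × 10^9 m;  ε = −GM/(2a) = -2.49437 × 10^9 J/kg ≈ -2.494 GJ/kg
(b) e = 0.752964 ≈ 0.753
(c) 1 − e² = 0.433045;  p = a(1 − e²) = 3.3315 × 10^9 × 0.433045 = 1.44269 × 10^9 m ≈ 1.443 Gm

Final answer:
(a) specific energy ε = -2.494 GJ/kg
(b) eccentricity e = 0.753
(c) semi-latus rectum p = 1.443 Gm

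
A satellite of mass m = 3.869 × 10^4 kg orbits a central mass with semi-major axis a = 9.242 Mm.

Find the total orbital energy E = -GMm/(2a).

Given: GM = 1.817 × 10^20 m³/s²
a = 9.242 Mm = 9.242 × 10^6 m
GM = 1.817 × 10^20 m³/s²
2a = 1.8484 × 10^7 m
GMm = 1.817 × 10^20 × 38690 = 7.02997 × 10^24 m³·kg/s²
E = −GMm/(2a) = -3.80327 × 10^17 J ≈ -380.3 PJ

Final answer: -380.3 PJ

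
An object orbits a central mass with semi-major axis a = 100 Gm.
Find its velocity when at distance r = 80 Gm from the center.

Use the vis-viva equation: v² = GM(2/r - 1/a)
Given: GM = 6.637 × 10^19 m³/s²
a = 100 Gm = 1 × 10^11 m
r = 80 Gm = 8 × 10^10 m
GM = 6.637 × 10^19 m³/s²
2/r − 1/a = 2.5 × 10^-11 − 1 × 10^-11 = 1.5 × 10^-11 m⁻¹
v² = GM (2/r − 1/a) = 9.9555 × 10^8 m²/s²
v = 31552.3 m/s ≈ 31.55 km/s

Final answer: 31.55 km/s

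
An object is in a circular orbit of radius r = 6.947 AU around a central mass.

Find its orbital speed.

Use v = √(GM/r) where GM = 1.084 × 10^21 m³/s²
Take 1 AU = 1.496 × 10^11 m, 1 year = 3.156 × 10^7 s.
r = 6.947 AU = 1.03927 × 10^12 m
GM = 1.084 × 10^21 m³/s²
GM/r = (1.084 × 10^21) / (1.03927 × 10^12) = 1.04304 × 10^9 m²/s²
v = √(GM/r) = 32296.1 m/s ≈ 6.813 AU/year

Final answer: 6.813 AU/year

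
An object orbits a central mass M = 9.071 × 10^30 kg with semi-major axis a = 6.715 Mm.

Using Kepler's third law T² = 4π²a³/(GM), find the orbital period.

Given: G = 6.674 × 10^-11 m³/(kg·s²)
M = 9.071 × 10^30 kg
GM = G × M = 6.674 × 10^-11 × 9.071 × 10^30 = 6.05399 × 10^20 m³/s²
a = 6.715 Mm = 6.715 × 10^6 m
a³ = 3.02788 × 10^20 m³
T = 2π √(a³/GM) = 2π √((3.02788 × 10^20) / (6.05399 × 10^20)) = 2π × 0.70721 s
T = 4.44353 s ≈ 4.444 seconds

Final answer: 4.444 seconds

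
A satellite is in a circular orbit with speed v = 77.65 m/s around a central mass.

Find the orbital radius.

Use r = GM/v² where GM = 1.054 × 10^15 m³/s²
v = 77.65 m/s
GM = 1.054 × 10^15 m³/s²
v² = 6029.52 m²/s²
r = GM/v² = (1.054 × 10^15) / 6029.52 = 1.74807 × 10^11 m ≈ 1.748 × 10^11 m

Final answer: 1.748 × 10^11 m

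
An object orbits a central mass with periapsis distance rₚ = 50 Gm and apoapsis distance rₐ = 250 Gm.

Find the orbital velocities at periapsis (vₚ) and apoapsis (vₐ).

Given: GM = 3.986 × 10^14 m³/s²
rₚ = 50 Gm = 5 × 10^10 m
rₐ = 250 Gm = 2.5 × 10^11 m
GM = 3.986 × 10^14 m³/s²
a = (rₚ + rₐ)/2 = 1.5 × 10^11 m
Vis-viva: v² = GM (2/r − 1/a)
vₚ² = 3.986 × 10^14 × (4 × 10^-11 − 6.66667 × 10^-12) = 13286.7 m²/s²
vₚ = 115.268 m/s ≈ 115.3 m/s
vₐ² = 3.986 × 10^14 × (8 × 10^-12 − 6.66667 × 10^-12) = 531.467 m²/s²
vₐ = 23.0536 m/s ≈ 23.05 m/s

Final answer: vₚ = 115.3 m/s, vₐ = 23.05 m/s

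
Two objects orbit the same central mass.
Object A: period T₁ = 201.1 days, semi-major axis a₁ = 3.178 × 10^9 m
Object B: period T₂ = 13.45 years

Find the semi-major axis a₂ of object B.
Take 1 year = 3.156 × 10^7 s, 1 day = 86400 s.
T₁ = 201.1 days = 1.7375 × 10^7 s
T₂ = 13.45 years = 4.24482 × 10^8 s
a₁ = 3.178 × 10^9 m
Kepler's third law: (T₂/T₁)² = (a₂/a₁)³  ⇒  a₂ = a₁ (T₂/T₁)^(2/3)
T₂/T₁ = 24.4306
(T₂/T₁)^(2/3) = 8.41955
a₂ = 3.178 × 10^9 m × 8.41955 = 2.67573 × 10^10 m ≈ 2.676 × 10^10 m

Final answer: a₂ = 2.676 × 10^10 m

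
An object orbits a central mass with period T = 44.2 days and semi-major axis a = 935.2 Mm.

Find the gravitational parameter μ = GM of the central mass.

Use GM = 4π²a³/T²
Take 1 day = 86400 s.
T = 44.2 days = 3.81888 × 10^6 s
a = 935.2 Mm = 9.352 × 10^8 m
a³ = 8.17925 × 10^26 m³
T² = 1.45838 × 10^13 s²
GM = 4π² × (8.17925 × 10^26) / (1.45838 × 10^13) = 2.21412 × 10^15 m³/s²
GM ≈ 2.214 × 10^15 m³/s²

Final answer: GM = 2.214 × 10^15 m³/s²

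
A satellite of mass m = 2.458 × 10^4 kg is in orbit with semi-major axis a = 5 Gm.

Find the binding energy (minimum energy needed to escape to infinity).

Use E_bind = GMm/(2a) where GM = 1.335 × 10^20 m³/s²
a = 5 Gm = 5 × 10^9 m
GM = 1.335 × 10^20 m³/s²
m = 2.458 × 10^4 kg
GMm = 1.335 × 10^20 × 24580 = 3.28143 × 10^24 m³·kg/s²
2a = 1 × 10^10 m
E_bind = GMm/(2a) = 3.28143 × 10^14 J ≈ 328.1 TJ

Final answer: 328.1 TJ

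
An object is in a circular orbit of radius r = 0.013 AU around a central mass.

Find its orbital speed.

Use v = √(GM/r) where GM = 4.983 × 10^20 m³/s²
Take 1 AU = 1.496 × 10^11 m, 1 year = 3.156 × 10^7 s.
r = 0.013 AU = 1.9448 × 10^9 m
GM = 4.983 × 10^20 m³/s²
GM/r = (4.983 × 10^20) / (1.9448 × 10^9) = 2.56222 × 10^11 m²/s²
v = √(GM/r) = 506183 m/s ≈ 106.8 AU/year

Final answer: 106.8 AU/year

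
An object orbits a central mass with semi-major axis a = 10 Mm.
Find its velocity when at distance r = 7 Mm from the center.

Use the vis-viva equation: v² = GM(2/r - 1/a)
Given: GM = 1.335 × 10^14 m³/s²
a = 10 Mm = 1 × 10^7 m
r = 7 Mm = 7 × 10^6 m
GM = 1.335 × 10^14 m³/s²
2/r − 1/a = 2.85714 × 10^-7 − 1 × 10^-7 = 1.85714 × 10^-7 m⁻¹
v² = GM (2/r − 1/a) = 2.47929 × 10^7 m²/s²
v = 4979.24 m/s ≈ 4.979 km/s

Final answer: 4.979 km/s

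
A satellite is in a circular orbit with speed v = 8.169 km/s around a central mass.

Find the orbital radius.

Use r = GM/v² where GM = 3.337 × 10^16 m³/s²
v = 8.169 km/s = 8169 m/s
GM = 3.337 × 10^16 m³/s²
v² = 6.67326 × 10^7 m²/s²
r = GM/v² = (3.337 × 10^16) / (6.67326 × 10^7) = 5.00056 × 10^8 m ≈ 500.1 Mm

Final answer: 500.1 Mm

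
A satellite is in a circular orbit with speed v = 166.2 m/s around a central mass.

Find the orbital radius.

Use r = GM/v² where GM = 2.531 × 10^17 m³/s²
v = 166.2 m/s
GM = 2.531 × 10^17 m³/s²
v² = 27622.4 m²/s²
r = GM/v² = (2.531 × 10^17) / 27622.4 = 9.16284 × 10^12 m ≈ 9.163 Tm

Final answer: 9.163 Tm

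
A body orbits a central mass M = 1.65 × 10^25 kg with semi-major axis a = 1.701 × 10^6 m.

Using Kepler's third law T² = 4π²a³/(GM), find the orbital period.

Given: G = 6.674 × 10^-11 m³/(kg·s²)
M = 1.65 × 10^25 kg
GM = G × M = 6.674 × 10^-11 × 1.65 × 10^25 = 1.10121 × 10^15 m³/s²
a = 1.701 × 10^6 m
a³ = 4.92168 × 10^18 m³
T = 2π √(a³/GM) = 2π √((4.92168 × 10^18) / (1.10121 × 10^15)) = 2π × 66.8531 s
T = 420.05 s ≈ 7.001 minutes

Final answer: 7.001 minutes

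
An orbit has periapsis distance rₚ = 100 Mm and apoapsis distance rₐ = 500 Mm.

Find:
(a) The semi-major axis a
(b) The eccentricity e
rₚ = 100 Mm = 1 × 10^8 m
rₐ = 500 Mm = 5 × 10^8 m
(a) a = (rₚ + rₐ)/2 = 3 × 10^8 m ≈ 300 Mm
(b) e = (rₐ − rₚ)/(rₐ + rₚ) = (4 × 10^8) / (6 × 10^8) = 0.666667

Final answer:
(a) a = 300 Mm
(b) e = 0.6667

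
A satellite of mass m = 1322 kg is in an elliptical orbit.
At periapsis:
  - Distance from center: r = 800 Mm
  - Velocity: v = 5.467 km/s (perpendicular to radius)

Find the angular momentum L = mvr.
r = 800 Mm = 8 × 10^8 m
v = 5.467 km/s = 5467 m/s
vr = 5467 × 8 × 10^8 = 4.3736 × 10^12 m²/s
L = m × vr = 1322 × 4.3736 × 10^12 = 5.7819 × 10^15 kg·m²/s ≈ 5.782 × 10^15 kg·m²/s

Final answer: L = 5.782 × 10^15 kg·m²/s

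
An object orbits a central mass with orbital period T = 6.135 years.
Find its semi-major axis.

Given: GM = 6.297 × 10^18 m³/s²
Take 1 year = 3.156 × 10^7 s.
T = 6.135 years = 1.93621 × 10^8 s
GM = 6.297 × 10^18 m³/s²
Kepler's third law: a³ = GM T² / (4π²)
T² = 3.74889 × 10^16 s²
a³ = (6.297 × 10^18) × (3.74889 × 10^16) / (4π²) = 5.97967 × 10^33 m³
a = (a³)^(1/3) = 1.81507 × 10^11 m ≈ 1.815 × 10^11 m

Final answer: 1.815 × 10^11 m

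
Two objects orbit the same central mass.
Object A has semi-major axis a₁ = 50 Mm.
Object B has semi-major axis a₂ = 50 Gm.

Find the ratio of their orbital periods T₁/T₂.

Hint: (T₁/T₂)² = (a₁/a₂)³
a₁ = 50 Mm = 5 × 10^7 m
a₂ = 50 Gm = 5 × 10^10 m
a₁/a₂ = 0.001
T₁/T₂ = (a₁/a₂)^(3/2) = (0.001)^1.5 = 3.16228 × 10^-5

Final answer: T₁/T₂ = 3.162 × 10^-5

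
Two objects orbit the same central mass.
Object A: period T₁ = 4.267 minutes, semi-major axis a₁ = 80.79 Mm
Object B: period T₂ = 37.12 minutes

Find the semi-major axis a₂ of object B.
T₁ = 4.267 minutes = 256.02 s
T₂ = 37.12 minutes = 2227.2 s
a₁ = 80.79 Mm = 8.079 × 10^7 m
Kepler's third law: (T₂/T₁)² = (a₂/a₁)³  ⇒  a₂ = a₁ (T₂/T₁)^(2/3)
T₂/T₁ = 8.69932
(T₂/T₁)^(2/3) = 4.22984
a₂ = 8.079 × 10^7 m × 4.22984 = 3.41728 × 10^8 m ≈ 341.7 Mm

Final answer: a₂ = 341.7 Mm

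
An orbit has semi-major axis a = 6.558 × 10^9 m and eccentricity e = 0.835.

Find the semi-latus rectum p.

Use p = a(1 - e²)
a = 6.558 × 10^9 m
e = 0.835,  e² = 0.697225,  1 − e² = 0.302775
p = a(1 − e²) = 6.558 × 10^9 m × 0.302775 = 1.9856 × 10^9 m ≈ 1.986 × 10^9 m

Final answer: p = 1.986 × 10^9 m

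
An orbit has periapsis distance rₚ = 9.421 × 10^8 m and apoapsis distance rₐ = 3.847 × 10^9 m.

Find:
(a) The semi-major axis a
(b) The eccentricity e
rₚ = 9.421 × 10^8 m
rₐ = 3.847 × 10^9 m
(a) a = (rₚ + rₐ)/2 = 2.39455 × 10^9 m ≈ 2.395 × 10^9 m
(b) e = (rₐ − rₚ)/(rₐ + rₚ) = (2.9049 × 10^9) / (4.7891 × 10^9) = 0.606565

Final answer:
(a) a = 2.395 × 10^9 m
(b) e = 0.6066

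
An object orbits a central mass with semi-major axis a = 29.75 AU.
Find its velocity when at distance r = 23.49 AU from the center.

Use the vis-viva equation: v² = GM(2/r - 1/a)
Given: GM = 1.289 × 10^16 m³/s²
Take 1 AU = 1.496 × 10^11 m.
a = 29.75 AU = 4.4506 × 10^12 m
r = 23.49 AU = 3.5141 × 10^12 m
GM = 1.289 × 10^16 m³/s²
2/r − 1/a = 5.69135 × 10^-13 − 2.24689 × 10^-13 = 3.44446 × 10^-13 m⁻¹
v² = GM (2/r − 1/a) = 4439.91 m²/s²
v = 66.6327 m/s ≈ 66.63 m/s

Final answer: 66.63 m/s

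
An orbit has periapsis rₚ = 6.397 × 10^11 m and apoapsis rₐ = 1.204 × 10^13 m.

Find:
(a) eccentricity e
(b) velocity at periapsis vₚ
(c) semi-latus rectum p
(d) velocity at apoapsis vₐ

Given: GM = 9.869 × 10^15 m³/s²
rₚ = 6.397 × 10^11 m
rₐ = 1.204 × 10^13 m
GM = 9.869 × 10^15 m³/s²
a = (rₚ + rₐ)/2 = 6.33985 × 10^12 m
e = (rₐ − rₚ)/(rₐ + rₚ) = (1.14003 × 10^13) / (1.26797 × 10^13) = 0.899099
(a) e = 0.899099 ≈ 0.8991
(b) vₚ² = GM (2/rₚ − 1/a) = 9.869 × 10^15 × (3.12647 × 10^-12 − 1.57732 × 10^-13) = 29298.4 m²/s²;  vₚ = 171.168 m/s ≈ 171.2 m/s
(c) 1 − e² = 0.191622;  p = a(1 − e²) = 6.33985 × 10^12 × 0.191622 = 1.21485 × 10^12 m ≈ 1.215 × 10^12 m
(d) vₐ² = GM (2/rₐ − 1/a) = 9.869 × 10^15 × (1.66113 × 10^-13 − 1.57732 × 10^-13) = 82.7073 m²/s²;  vₐ = 9.09436 m/s ≈ 9.094 m/s

Final answer:
(a) eccentricity e = 0.8991
(b) velocity at periapsis vₚ = 171.2 m/s
(c) semi-latus rectum p = 1.215 × 10^12 m
(d) velocity at apoapsis vₐ = 9.094 m/s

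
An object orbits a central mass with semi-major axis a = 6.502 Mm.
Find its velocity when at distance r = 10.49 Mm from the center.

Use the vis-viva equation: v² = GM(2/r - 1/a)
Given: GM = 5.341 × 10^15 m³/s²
a = 6.502 Mm = 6.502 × 10^6 m
r = 10.49 Mm = 1.049 × 10^7 m
GM = 5.341 × 10^15 m³/s²
2/r − 1/a = 1.90658 × 10^-7 − 1.53799 × 10^-7 = 3.68589 × 10^-8 m⁻¹
v² = GM (2/r − 1/a) = 1.96864 × 10^8 m²/s²
v = 14030.8 m/s ≈ 14.03 km/s

Final answer: 14.03 km/s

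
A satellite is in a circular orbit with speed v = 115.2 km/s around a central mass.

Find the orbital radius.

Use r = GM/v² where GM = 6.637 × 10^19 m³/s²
v = 115.2 km/s = 115200 m/s
GM = 6.637 × 10^19 m³/s²
v² = 1.3271 × 10^10 m²/s²
r = GM/v² = (6.637 × 10^19) / (1.3271 × 10^10) = 5.00112 × 10^9 m ≈ 5.001 Gm

Final answer: 5.001 Gm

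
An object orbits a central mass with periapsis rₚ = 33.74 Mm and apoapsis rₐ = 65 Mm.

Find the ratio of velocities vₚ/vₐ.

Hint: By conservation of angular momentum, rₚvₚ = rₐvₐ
rₚ = 33.74 Mm = 3.374 × 10^7 m
rₐ = 65 Mm = 6.5 × 10^7 m
rₚvₚ = rₐvₐ  ⇒  vₚ/vₐ = rₐ/rₚ
vₚ/vₐ = (6.5 × 10^7) / (3.374 × 10^7) = 1.9265

Final answer: vₚ/vₐ = 1.926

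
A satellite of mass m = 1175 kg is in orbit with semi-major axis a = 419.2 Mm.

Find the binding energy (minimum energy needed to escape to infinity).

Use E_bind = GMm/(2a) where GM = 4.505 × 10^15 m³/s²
a = 419.2 Mm = 4.192 × 10^8 m
GM = 4.505 × 10^15 m³/s²
m = 1175 kg
GMm = 4.505 × 10^15 × 1175 = 5.29338 × 10^18 m³·kg/s²
2a = 8.384 × 10^8 m
E_bind = GMm/(2a) = 6.31366 × 10^9 J ≈ 6.314 GJ

Final answer: 6.314 GJ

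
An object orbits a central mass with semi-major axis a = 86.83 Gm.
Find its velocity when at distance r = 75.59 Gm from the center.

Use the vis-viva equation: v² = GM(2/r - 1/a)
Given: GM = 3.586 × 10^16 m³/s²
a = 86.83 Gm = 8.683 × 10^10 m
r = 75.59 Gm = 7.559 × 10^10 m
GM = 3.586 × 10^16 m³/s²
2/r − 1/a = 2.64585 × 10^-11 − 1.15168 × 10^-11 = 1.49418 × 10^-11 m⁻¹
v² = GM (2/r − 1/a) = 535812 m²/s²
v = 731.992 m/s ≈ 732 m/s

Final answer: 732 m/s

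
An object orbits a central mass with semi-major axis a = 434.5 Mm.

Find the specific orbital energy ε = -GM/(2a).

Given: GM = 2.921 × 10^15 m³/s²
a = 434.5 Mm = 4.345 × 10^8 m
GM = 2.921 × 10^15 m³/s²
2a = 8.69 × 10^8 m
ε = −GM/(2a) = -3.36133 × 10^6 J/kg ≈ -3.361 MJ/kg

Final answer: -3.361 MJ/kg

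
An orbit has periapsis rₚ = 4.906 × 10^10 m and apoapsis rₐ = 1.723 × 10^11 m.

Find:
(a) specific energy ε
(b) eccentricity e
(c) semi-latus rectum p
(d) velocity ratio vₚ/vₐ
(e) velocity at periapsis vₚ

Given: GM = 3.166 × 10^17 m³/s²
rₚ = 4.906 × 10^10 m
rₐ = 1.723 × 10^11 m
GM = 3.166 × 10^17 m³/s²
a = (rₚ + rₐ)/2 = 1.1068 × 10^11 m
e = (rₐ − rₚ)/(rₐ + rₚ) = (1.2324 × 10^11) / (2.2136 × 10^11) = 0.55674
(a) 2a = 2.2136 × 10^11 m;  ε = −GM/(2a) = -1.43025 × 10^6 J/kg ≈ -1.43 MJ/kg
(b) e = 0.55674 ≈ 0.5567
(c) 1 − e² = 0.69004;  p = a(1 − e²) = 1.1068 × 10^11 × 0.69004 = 7.63737 × 10^10 m ≈ 7.637 × 10^10 m
(d) vₚ/vₐ = rₐ/rₚ (angular momentum) = (1.723 × 10^11) / (4.906 × 10^10) = 3.51203 ≈ 3.512
(e) vₚ² = GM (2/rₚ − 1/a) = 3.166 × 10^17 × (4.07664 × 10^-11 − 9.03506 × 10^-12) = 1.00461 × 10^7 m²/s²;  vₚ = 3169.57 m/s ≈ 3.17 km/s

Final answer:
(a) specific energy ε = -1.43 MJ/kg
(b) eccentricity e = 0.5567
(c) semi-latus rectum p = 7.637 × 10^10 m
(d) velocity ratio vₚ/vₐ = 3.512
(e) velocity at periapsis vₚ = 3.17 km/s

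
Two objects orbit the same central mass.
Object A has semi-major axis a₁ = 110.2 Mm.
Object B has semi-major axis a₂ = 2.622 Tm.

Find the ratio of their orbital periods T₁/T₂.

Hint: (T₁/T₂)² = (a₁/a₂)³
a₁ = 110.2 Mm = 1.102 × 10^8 m
a₂ = 2.622 Tm = 2.622 × 10^12 m
a₁/a₂ = 4.2029 × 10^-5
T₁/T₂ = (a₁/a₂)^(3/2) = (4.2029 × 10^-5)^1.5 = 2.72473 × 10^-7

Final answer: T₁/T₂ = 2.725 × 10^-7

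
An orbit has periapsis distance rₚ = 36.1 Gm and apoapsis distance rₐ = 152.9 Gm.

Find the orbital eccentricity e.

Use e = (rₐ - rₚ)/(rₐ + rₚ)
rₚ = 36.1 Gm = 3.61 × 10^10 m
rₐ = 152.9 Gm = 1.529 × 10^11 m
rₐ − rₚ = 1.168 × 10^11 m
rₐ + rₚ = 1.89 × 10^11 m
e = (rₐ − rₚ)/(rₐ + rₚ) = 0.617989

Final answer: e = 0.618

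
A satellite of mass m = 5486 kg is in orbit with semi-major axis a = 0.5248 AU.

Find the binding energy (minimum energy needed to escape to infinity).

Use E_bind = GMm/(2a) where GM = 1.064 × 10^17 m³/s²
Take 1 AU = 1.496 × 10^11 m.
a = 0.5248 AU = 7.85101 × 10^10 m
GM = 1.064 × 10^17 m³/s²
m = 5486 kg
GMm = 1.064 × 10^17 × 5486 = 5.8371 × 10^20 m³·kg/s²
2a = 1.5702 × 10^11 m
E_bind = GMm/(2a) = 3.71742 × 10^9 J ≈ 3.717 GJ

Final answer: 3.717 GJ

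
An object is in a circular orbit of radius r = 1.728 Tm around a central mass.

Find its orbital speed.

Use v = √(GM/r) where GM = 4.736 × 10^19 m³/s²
r = 1.728 Tm = 1.728 × 10^12 m
GM = 4.736 × 10^19 m³/s²
GM/r = (4.736 × 10^19) / (1.728 × 10^12) = 2.74074 × 10^7 m²/s²
v = √(GM/r) = 5235.21 m/s ≈ 5.235 km/s

Final answer: 5.235 km/s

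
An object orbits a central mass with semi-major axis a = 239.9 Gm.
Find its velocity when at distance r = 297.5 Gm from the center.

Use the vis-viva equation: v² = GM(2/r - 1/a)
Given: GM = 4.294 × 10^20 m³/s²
a = 239.9 Gm = 2.399 × 10^11 m
r = 297.5 Gm = 2.975 × 10^11 m
GM = 4.294 × 10^20 m³/s²
2/r − 1/a = 6.72269 × 10^-12 − 4.1684 × 10^-12 = 2.55429 × 10^-12 m⁻¹
v² = GM (2/r − 1/a) = 1.09681 × 10^9 m²/s²
v = 33118.1 m/s ≈ 33.12 km/s

Final answer: 33.12 km/s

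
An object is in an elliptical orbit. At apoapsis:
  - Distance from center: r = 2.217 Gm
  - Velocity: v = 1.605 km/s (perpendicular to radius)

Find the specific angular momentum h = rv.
r = 2.217 Gm = 2.217 × 10^9 m
v = 1.605 km/s = 1605 m/s
h = rv = 2.217 × 10^9 × 1605 = 3.55828 × 10^12 m²/s ≈ 3.558 × 10^12 m²/s

Final answer: h = 3.558 × 10^12 m²/s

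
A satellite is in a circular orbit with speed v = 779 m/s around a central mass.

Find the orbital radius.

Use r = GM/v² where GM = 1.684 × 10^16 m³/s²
v = 779 m/s
GM = 1.684 × 10^16 m³/s²
v² = 606841 m²/s²
r = GM/v² = (1.684 × 10^16) / 606841 = 2.77503 × 10^10 m ≈ 2.775 × 10^10 m

Final answer: 2.775 × 10^10 m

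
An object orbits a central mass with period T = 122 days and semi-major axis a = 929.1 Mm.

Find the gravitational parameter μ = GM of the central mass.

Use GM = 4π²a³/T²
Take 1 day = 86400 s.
T = 122 days = 1.05408 × 10^7 s
a = 929.1 Mm = 9.291 × 10^8 m
a³ = 8.02024 × 10^26 m³
T² = 1.11108 × 10^14 s²
GM = 4π² × (8.02024 × 10^26) / (1.11108 × 10^14) = 2.84971 × 10^14 m³/s²
GM ≈ 2.85 × 10^14 m³/s²

Final answer: GM = 2.85 × 10^14 m³/s²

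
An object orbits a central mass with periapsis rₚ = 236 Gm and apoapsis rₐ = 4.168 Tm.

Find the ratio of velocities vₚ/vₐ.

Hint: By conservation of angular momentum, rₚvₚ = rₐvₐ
rₚ = 236 Gm = 2.36 × 10^11 m
rₐ = 4.168 Tm = 4.168 × 10^12 m
rₚvₚ = rₐvₐ  ⇒  vₚ/vₐ = rₐ/rₚ
vₚ/vₐ = (4.168 × 10^12) / (2.36 × 10^11) = 17.661

Final answer: vₚ/vₐ = 17.66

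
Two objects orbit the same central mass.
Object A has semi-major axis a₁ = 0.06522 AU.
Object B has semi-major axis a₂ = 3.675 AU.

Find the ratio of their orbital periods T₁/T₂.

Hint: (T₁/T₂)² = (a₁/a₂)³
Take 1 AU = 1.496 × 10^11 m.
a₁ = 0.06522 AU = 9.75691 × 10^9 m
a₂ = 3.675 AU = 5.4978 × 10^11 m
a₁/a₂ = 0.0177469
T₁/T₂ = (a₁/a₂)^(3/2) = (0.0177469)^1.5 = 0.00236421

Final answer: T₁/T₂ = 0.002364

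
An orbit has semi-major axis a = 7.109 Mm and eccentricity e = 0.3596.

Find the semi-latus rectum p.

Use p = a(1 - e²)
a = 7.109 Mm = 7.109 × 10^6 m
e = 0.3596,  e² = 0.129312,  1 − e² = 0.870688
p = a(1 − e²) = 7.109 × 10^6 m × 0.870688 = 6.18972 × 10^6 m ≈ 6.19 Mm

Final answer: p = 6.19 Mm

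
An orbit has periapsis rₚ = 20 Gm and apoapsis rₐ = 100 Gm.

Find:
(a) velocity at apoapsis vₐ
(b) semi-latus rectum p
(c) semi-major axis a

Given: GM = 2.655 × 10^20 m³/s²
rₚ = 20 Gm = 2 × 10^10 m
rₐ = 100 Gm = 1 × 10^11 m
GM = 2.655 × 10^20 m³/s²
a = (rₚ + rₐ)/2 = 6 × 10^10 m
e = (rₐ − rₚ)/(rₐ + rₚ) = (8 × 10^10) / (1.2 × 10^11) = 0.666667
(a) vₐ² = GM (2/rₐ − 1/a) = 2.655 × 10^20 × (2 × 10^-11 − 1.66667 × 10^-11) = 8.85 × 10^8 m²/s²;  vₐ = 29748.9 m/s ≈ 29.75 km/s
(b) 1 − e² = 0.555556;  p = a(1 − e²) = 6 × 10^10 × 0.555556 = 3.33333 × 10^10 m ≈ 33.33 Gm
(c) a = 6 × 10^10 m ≈ 60 Gm

Final answer:
(a) velocity at apoapsis vₐ = 29.75 km/s
(b) semi-latus rectum p = 33.33 Gm
(c) semi-major axis a = 60 Gm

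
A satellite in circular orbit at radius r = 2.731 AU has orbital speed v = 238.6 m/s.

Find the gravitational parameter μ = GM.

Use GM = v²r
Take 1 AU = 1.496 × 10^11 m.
r = 2.731 AU = 4.08558 × 10^11 m
v = 238.6 m/s
v² = 56930 m²/s²
GM = v²r = 56930 × 4.08558 × 10^11 = 2.32592 × 10^16 m³/s²
GM ≈ 2.326 × 10^16 m³/s²

Final answer: GM = 2.326 × 10^16 m³/s²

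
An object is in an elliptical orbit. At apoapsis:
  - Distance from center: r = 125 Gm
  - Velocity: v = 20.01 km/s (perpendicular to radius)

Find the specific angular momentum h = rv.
r = 125 Gm = 1.25 × 10^11 m
v = 20.01 km/s = 20010 m/s
h = rv = 1.25 × 10^11 × 20010 = 2.50125 × 10^15 m²/s ≈ 2.501 × 10^15 m²/s

Final answer: h = 2.501 × 10^15 m²/s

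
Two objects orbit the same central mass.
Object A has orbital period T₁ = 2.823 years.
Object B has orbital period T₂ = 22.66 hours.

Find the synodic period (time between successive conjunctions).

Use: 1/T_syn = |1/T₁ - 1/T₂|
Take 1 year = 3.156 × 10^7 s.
T₁ = 2.823 years = 8.90939 × 10^7 s
T₂ = 22.66 hours = 81576 s
1/T₁ = 1.12241 × 10^-8 s⁻¹
1/T₂ = 1.22585 × 10^-5 s⁻¹
|1/T₁ − 1/T₂| = 1.22473 × 10^-5 s⁻¹
T_syn = 1 / |1/T₁ − 1/T₂| = 81650.8 s ≈ 22.68 hours

Final answer: T_syn = 22.68 hours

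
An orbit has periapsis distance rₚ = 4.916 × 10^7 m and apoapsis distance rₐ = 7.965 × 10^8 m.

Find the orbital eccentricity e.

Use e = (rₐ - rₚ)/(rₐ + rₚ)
rₚ = 4.916 × 10^7 m
rₐ = 7.965 × 10^8 m
rₐ − rₚ = 7.4734 × 10^8 m
rₐ + rₚ = 8.4566 × 10^8 m
e = (rₐ − rₚ)/(rₐ + rₚ) = 0.883736

Final answer: e = 0.8837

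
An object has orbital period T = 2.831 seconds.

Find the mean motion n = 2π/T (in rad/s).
T = 2.831 seconds
n = 2π / 2.831 s = 2.21942 rad/s ≈ 2.219 rad/s

Final answer: n = 2.219 rad/s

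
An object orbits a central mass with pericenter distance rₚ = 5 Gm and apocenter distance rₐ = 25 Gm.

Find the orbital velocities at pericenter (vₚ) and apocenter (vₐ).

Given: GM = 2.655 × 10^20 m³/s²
rₚ = 5 Gm = 5 × 10^9 m
rₐ = 25 Gm = 2.5 × 10^10 m
GM = 2.655 × 10^20 m³/s²
a = (rₚ + rₐ)/2 = 1.5 × 10^10 m
Vis-viva: v² = GM (2/r − 1/a)
vₚ² = 2.655 × 10^20 × (4 × 10^-10 − 6.66667 × 10^-11) = 8.85 × 10^10 m²/s²
vₚ = 297489 m/s ≈ 297.5 km/s
vₐ² = 2.655 × 10^20 × (8 × 10^-11 − 6.66667 × 10^-11) = 3.54 × 10^9 m²/s²
vₐ = 59497.9 m/s ≈ 59.5 km/s

Final answer: vₚ = 297.5 km/s, vₐ = 59.5 km/s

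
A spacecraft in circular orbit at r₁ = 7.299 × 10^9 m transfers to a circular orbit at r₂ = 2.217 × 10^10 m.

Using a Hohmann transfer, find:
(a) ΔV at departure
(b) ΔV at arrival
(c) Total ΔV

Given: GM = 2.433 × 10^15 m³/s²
r₁ = 7.299 × 10^9 m
r₂ = 2.217 × 10^10 m
GM = 2.433 × 10^15 m³/s²
Transfer ellipse: a_t = (r₁ + r₂)/2 = 1.47345 × 10^10 m
Circular speed at r₁: v₁ = √(GM/r₁) = 577.35 m/s
Transfer speed at r₁ (periapsis): v₁ₜ = √(GM(2/r₁ − 1/a_t)) = 708.198 m/s
(a) ΔV₁ = v₁ₜ − v₁ = 130.847 m/s ≈ 130.8 m/s
Circular speed at r₂: v₂ = √(GM/r₂) = 331.275 m/s
Transfer speed at r₂ (apoapsis): v₂ₜ = √(GM(2/r₂ − 1/a_t)) = 233.159 m/s
(b) ΔV₂ = v₂ − v₂ₜ = 98.1157 m/s ≈ 98.12 m/s
(c) ΔV_total = ΔV₁ + ΔV₂ = 228.963 m/s ≈ 229 m/s

Final answer:
(a) ΔV₁ = 130.8 m/s
(b) ΔV₂ = 98.12 m/s
(c) ΔV_total = 229 m/s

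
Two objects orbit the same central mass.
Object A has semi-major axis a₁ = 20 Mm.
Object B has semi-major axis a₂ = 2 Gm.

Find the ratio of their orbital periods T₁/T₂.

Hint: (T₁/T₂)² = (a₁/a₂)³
a₁ = 20 Mm = 2 × 10^7 m
a₂ = 2 Gm = 2 × 10^9 m
a₁/a₂ = 0.01
T₁/T₂ = (a₁/a₂)^(3/2) = (0.01)^1.5 = 0.001

Final answer: T₁/T₂ = 0.001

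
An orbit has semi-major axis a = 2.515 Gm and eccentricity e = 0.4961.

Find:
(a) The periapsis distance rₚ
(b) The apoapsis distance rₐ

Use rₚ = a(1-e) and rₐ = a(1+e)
a = 2.515 Gm = 2.515 × 10^9 m
e = 0.4961:  1 − e = 0.5039,  1 + e = 1.4961
(a) rₚ = a(1 − e) = 2.515 × 10^9 m × 0.5039 = 1.26731 × 10^9 m ≈ 1.267 Gm
(b) rₐ = a(1 + e) = 2.515 × 10^9 m × 1.4961 = 3.76269 × 10^9 m ≈ 3.763 Gm

Final answer:
(a) rₚ = 1.267 Gm
(b) rₐ = 3.763 Gm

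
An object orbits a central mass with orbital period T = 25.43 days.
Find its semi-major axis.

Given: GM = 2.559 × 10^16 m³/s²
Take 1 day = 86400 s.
T = 25.43 days = 2.19715 × 10^6 s
GM = 2.559 × 10^16 m³/s²
Kepler's third law: a³ = GM T² / (4π²)
T² = 4.82748 × 10^12 s²
a³ = (2.559 × 10^16) × (4.82748 × 10^12) / (4π²) = 3.12918 × 10^27 m³
a = (a³)^(1/3) = 1.46266 × 10^9 m ≈ 1.463 Gm

Final answer: 1.463 Gm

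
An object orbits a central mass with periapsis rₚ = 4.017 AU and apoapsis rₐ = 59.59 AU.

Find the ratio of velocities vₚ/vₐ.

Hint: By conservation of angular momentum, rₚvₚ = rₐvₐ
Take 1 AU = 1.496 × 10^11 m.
rₚ = 4.017 AU = 6.00943 × 10^11 m
rₐ = 59.59 AU = 8.91466 × 10^12 m
rₚvₚ = rₐvₐ  ⇒  vₚ/vₐ = rₐ/rₚ
vₚ/vₐ = (8.91466 × 10^12) / (6.00943 × 10^11) = 14.8345

Final answer: vₚ/vₐ = 14.83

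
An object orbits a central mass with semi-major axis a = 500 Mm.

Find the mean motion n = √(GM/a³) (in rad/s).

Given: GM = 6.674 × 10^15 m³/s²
a = 500 Mm = 5 × 10^8 m
GM = 6.674 × 10^15 m³/s²
a³ = 1.25 × 10^26 m³
GM/a³ = (6.674 × 10^15) / (1.25 × 10^26) = 5.3392 × 10^-11 s⁻²
n = √(GM/a³) = 7.30698 × 10^-6 rad/s ≈ 7.307 × 10^-6 rad/s

Final answer: n = 7.307 × 10^-6 rad/s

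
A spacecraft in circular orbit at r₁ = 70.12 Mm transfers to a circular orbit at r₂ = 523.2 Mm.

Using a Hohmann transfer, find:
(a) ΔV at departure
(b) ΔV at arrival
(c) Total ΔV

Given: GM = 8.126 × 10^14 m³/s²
r₁ = 70.12 Mm = 7.012 × 10^7 m
r₂ = 523.2 Mm = 5.232 × 10^8 m
GM = 8.126 × 10^14 m³/s²
Transfer ellipse: a_t = (r₁ + r₂)/2 = 2.9666 × 10^8 m
Circular speed at r₁: v₁ = √(GM/r₁) = 3404.22 m/s
Transfer speed at r₁ (periapsis): v₁ₜ = √(GM(2/r₁ − 1/a_t)) = 4520.87 m/s
(a) ΔV₁ = v₁ₜ − v₁ = 1116.65 m/s ≈ 1.117 km/s
Circular speed at r₂: v₂ = √(GM/r₂) = 1246.25 m/s
Transfer speed at r₂ (apoapsis): v₂ₜ = √(GM(2/r₂ − 1/a_t)) = 605.893 m/s
(b) ΔV₂ = v₂ − v₂ₜ = 640.355 m/s ≈ 640.4 m/s
(c) ΔV_total = ΔV₁ + ΔV₂ = 1757 m/s ≈ 1.757 km/s

Final answer:
(a) ΔV₁ = 1.117 km/s
(b) ΔV₂ = 640.4 m/s
(c) ΔV_total = 1.757 km/s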